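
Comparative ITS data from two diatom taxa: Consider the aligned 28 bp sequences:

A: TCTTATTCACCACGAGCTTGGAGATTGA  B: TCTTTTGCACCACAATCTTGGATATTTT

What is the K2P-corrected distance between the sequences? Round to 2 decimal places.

0.31

Of 28 sites, 1 differences are transitions and 6 are transversions, so P = 1/28 ≈ 0.035714 and Q = 6/28 ≈ 0.214286.
Under the Kimura two-parameter model, d = −½ ln(1 − 2P − Q) − ¼ ln(1 − 2Q).
1 − 2P − Q = 0.714286, giving −½ ln(0.714286) = 0.168236.
1 − 2Q = 0.571428, giving −¼ ln(0.571428) = 0.139904.
d = 0.168236 + 0.139904 = 0.308140.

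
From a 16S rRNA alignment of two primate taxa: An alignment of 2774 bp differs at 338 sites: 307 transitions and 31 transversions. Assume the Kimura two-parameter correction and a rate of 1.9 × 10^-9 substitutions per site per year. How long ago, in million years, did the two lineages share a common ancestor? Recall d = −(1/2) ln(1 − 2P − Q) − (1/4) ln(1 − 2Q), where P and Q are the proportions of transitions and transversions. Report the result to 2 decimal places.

36.31

P = 307/2774 ≈ 0.110671 and Q = 31/2774 ≈ 0.011175.
Under the Kimura two-parameter model, d = −½ ln(1 − 2P − Q) − ¼ ln(1 − 2Q).
1 − 2P − Q = 0.767483, giving −½ ln(0.767483) = 0.132319.
1 − 2Q = 0.97765, giving −¼ ln(0.97765) = 0.005651.
d = 0.132319 + 0.005651 = 0.137970.
Under a molecular clock d = 2μt, so t = d/(2μ) = 0.137970 / (2 × 1.9 × 10^-9) = 36.31 million years.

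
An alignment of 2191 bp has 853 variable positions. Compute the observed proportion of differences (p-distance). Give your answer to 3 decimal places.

0.389

p = 853/2191 = 0.389319… ≈ 0.389 (to 3 d.p.).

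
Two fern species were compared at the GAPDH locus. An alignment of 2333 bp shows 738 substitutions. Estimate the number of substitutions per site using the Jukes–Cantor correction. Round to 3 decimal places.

p = 738/2333 ≈ 0.316331.
d = −(3/4) ln(1 − 4p/3) = −0.75 ln(1 − 0.421775) = −0.75 ln(0.578225)
  = −0.75 × (-0.547792) = 0.410844 substitutions/site.

0.411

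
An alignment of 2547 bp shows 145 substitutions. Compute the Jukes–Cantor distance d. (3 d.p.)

p = 145/2547 ≈ 0.05693.
d = −(3/4) ln(1 − 4p/3) = −0.75 ln(1 − 0.075907) = −0.75 ln(0.924093)
  = −0.75 × (-0.078943) = 0.059207 substitutions/site.

0.059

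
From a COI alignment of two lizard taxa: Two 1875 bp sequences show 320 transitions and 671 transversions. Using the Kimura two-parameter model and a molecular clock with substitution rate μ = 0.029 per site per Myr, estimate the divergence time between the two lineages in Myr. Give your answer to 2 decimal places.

P = 320/1875 ≈ 0.170667 and Q = 671/1875 ≈ 0.357867.
Under the Kimura two-parameter model, d = −½ ln(1 − 2P − Q) − ¼ ln(1 − 2Q).
1 − 2P − Q = 0.300799, giving −½ ln(0.300799) = 0.600657.
1 − 2Q = 0.284266, giving −¼ ln(0.284266) = 0.314461.
d = 0.600657 + 0.314461 = 0.915118.
Under a molecular clock d = 2μt, so t = d/(2μ) = 0.915118 / (2 × 0.029) = 15.78 Myr.

15.78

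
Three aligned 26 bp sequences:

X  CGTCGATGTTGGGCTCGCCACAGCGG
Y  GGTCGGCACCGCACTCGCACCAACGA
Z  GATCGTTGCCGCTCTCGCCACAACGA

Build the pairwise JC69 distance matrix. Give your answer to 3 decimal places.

d(X,Y) = 0.717, d(X,Z) = 0.464, d(Y,Z) = 0.334

X–Y: 12/26 sites differ → p ≈ 0.461538, d = −0.75 ln(1 − 0.615384) = 0.716632 ≈ 0.717.
X–Z: 9/26 sites differ → p ≈ 0.346154, d = −0.75 ln(1 − 0.461539) = 0.464280 ≈ 0.464.
Y–Z: 7/26 sites differ → p ≈ 0.269231, d = −0.75 ln(1 − 0.358975) = 0.333515 ≈ 0.334.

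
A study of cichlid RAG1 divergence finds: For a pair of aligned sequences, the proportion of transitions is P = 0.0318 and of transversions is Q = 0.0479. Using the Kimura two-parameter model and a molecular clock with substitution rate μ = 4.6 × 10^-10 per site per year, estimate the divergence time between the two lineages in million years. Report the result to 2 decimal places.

91.62

Under the Kimura two-parameter model, d = −½ ln(1 − 2P − Q) − ¼ ln(1 − 2Q).
1 − 2P − Q = 0.8885, giving −½ ln(0.8885) = 0.059110.
1 − 2Q = 0.9042, giving −¼ ln(0.9042) = 0.025176.
d = 0.059110 + 0.025176 = 0.084286.
Under a molecular clock d = 2μt, so t = d/(2μ) = 0.084286 / (2 × 4.6 × 10^-10) = 91.62 million years.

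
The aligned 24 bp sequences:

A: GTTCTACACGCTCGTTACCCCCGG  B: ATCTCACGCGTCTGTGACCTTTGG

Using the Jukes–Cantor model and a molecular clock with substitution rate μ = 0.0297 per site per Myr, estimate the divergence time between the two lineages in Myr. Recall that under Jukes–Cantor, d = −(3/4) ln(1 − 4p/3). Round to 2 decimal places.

13.87

The sequences differ at 12 of 24 sites, so p = 12/24 = 0.5.
d = −(3/4) ln(1 − 4p/3) = −0.75 ln(1 − 0.666667) = −0.75 ln(0.333333)
  = −0.75 × (-1.098613) = 0.823960 substitutions/site.
Under a molecular clock d = 2μt, so t = d/(2μ) = 0.823960 / (2 × 0.0297) = 13.87 Myr.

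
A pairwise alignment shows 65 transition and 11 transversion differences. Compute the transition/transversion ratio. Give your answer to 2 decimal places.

R = 65/11 = 5.909090… ≈ 5.91 (to 2 d.p.).

5.91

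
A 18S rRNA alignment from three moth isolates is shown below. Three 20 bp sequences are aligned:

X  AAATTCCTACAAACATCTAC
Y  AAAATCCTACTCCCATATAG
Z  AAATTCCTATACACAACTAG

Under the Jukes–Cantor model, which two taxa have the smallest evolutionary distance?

X–Y: 6/20 differ, p = 0.300, d = 0.383.
X–Z: 4/20 differ, p = 0.200, d = 0.233.
Y–Z: 6/20 differ, p = 0.300, d = 0.383.
The smallest distance is between X and Z.

X and Z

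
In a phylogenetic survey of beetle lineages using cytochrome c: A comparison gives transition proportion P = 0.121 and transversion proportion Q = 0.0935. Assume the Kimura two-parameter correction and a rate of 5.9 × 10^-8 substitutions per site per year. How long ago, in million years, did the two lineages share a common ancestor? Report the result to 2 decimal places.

Under the Kimura two-parameter model, d = −½ ln(1 − 2P − Q) − ¼ ln(1 − 2Q).
1 − 2P − Q = 0.6645, giving −½ ln(0.6645) = 0.204360.
1 − 2Q = 0.813, giving −¼ ln(0.813) = 0.051756.
d = 0.204360 + 0.051756 = 0.256116.
Under a molecular clock d = 2μt, so t = d/(2μ) = 0.256116 / (2 × 5.9 × 10^-8) = 2.17 million years.

2.17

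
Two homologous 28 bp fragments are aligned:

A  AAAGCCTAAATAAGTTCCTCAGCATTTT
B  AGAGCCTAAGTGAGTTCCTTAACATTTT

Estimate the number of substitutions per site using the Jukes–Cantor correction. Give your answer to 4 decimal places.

The sequences differ at 5 of 28 sites (2, 10, 12, 20, 22), so p = 5/28 ≈ 0.178571.
d = −(3/4) ln(1 − 4p/3) = −0.75 ln(1 − 0.238095) = −0.75 ln(0.761905)
  = −0.75 × (-0.271933) = 0.203950 substitutions/site.

0.2040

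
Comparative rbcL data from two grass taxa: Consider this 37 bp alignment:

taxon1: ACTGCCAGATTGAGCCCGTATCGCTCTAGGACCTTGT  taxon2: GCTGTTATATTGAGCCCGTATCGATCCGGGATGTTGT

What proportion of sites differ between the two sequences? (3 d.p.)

The sequences differ at 9 of 37 positions (sites 1, 5, 6, 8, 24, 27, 28, 32, 33).
p = 9/37 = 0.243243… ≈ 0.243 (to 3 d.p.).

0.243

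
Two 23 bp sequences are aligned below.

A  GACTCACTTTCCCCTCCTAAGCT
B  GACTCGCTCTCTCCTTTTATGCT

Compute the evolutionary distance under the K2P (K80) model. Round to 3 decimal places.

Of 23 sites, 5 differences are transitions and 1 are transversions, so P = 5/23 ≈ 0.217391 and Q = 1/23 ≈ 0.043478.
Under the Kimura two-parameter model, d = −½ ln(1 − 2P − Q) − ¼ ln(1 − 2Q).
1 − 2P − Q = 0.52174, giving −½ ln(0.52174) = 0.325293.
1 − 2Q = 0.913044, giving −¼ ln(0.913044) = 0.022743.
d = 0.325293 + 0.022743 = 0.348036.

0.348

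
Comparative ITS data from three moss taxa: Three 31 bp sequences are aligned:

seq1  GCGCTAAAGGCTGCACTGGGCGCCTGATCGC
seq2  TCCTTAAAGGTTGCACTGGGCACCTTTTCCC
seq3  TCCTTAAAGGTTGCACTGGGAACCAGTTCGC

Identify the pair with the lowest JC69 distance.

seq2 and seq3

seq1–seq2: 8/31 differ, p = 0.258, d = 0.316.
seq1–seq3: 8/31 differ, p = 0.258, d = 0.316.
seq2–seq3: 4/31 differ, p = 0.129, d = 0.142.
The smallest distance is between seq2 and seq3.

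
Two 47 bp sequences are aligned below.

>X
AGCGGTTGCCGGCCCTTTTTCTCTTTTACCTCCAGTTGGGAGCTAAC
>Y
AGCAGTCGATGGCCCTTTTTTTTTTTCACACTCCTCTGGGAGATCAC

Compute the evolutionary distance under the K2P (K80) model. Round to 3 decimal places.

0.431

Of 47 sites, 9 differences are transitions and 6 are transversions, so P = 9/47 ≈ 0.191489 and Q = 6/47 ≈ 0.12766.
Under the Kimura two-parameter model, d = −½ ln(1 − 2P − Q) − ¼ ln(1 − 2Q).
1 − 2P − Q = 0.489362, giving −½ ln(0.489362) = 0.357326.
1 − 2Q = 0.74468, giving −¼ ln(0.74468) = 0.073700.
d = 0.357326 + 0.073700 = 0.431026.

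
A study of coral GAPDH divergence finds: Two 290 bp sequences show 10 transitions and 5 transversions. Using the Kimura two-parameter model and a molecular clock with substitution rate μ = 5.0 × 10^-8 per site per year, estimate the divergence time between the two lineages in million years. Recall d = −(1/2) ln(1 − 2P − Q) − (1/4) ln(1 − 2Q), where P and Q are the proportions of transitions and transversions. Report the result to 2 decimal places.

0.54

P = 10/290 ≈ 0.034483 and Q = 5/290 ≈ 0.017241.
Under the Kimura two-parameter model, d = −½ ln(1 − 2P − Q) − ¼ ln(1 − 2Q).
1 − 2P − Q = 0.913793, giving −½ ln(0.913793) = 0.045076.
1 − 2Q = 0.965518, giving −¼ ln(0.965518) = 0.008773.
d = 0.045076 + 0.008773 = 0.053849.
Under a molecular clock d = 2μt, so t = d/(2μ) = 0.053849 / (2 × 5.0 × 10^-8) = 0.54 million years.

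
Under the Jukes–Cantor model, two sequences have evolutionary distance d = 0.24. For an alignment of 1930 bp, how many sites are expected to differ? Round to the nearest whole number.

Invert JC69: p = (3/4)(1 − e^(−4d/3)) = 0.75 × (1 − e^(-0.32)) = 0.75 × (1 − 0.726149) = 0.205388.
Expected differing sites = pL ≈ 0.205388 × 1930 = 396.39884 ≈ 396.

396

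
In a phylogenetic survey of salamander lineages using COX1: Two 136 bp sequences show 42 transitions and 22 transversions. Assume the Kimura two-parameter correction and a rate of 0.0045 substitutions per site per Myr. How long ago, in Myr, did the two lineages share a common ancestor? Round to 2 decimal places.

P = 42/136 ≈ 0.308824 and Q = 22/136 ≈ 0.161765.
Under the Kimura two-parameter model, d = −½ ln(1 − 2P − Q) − ¼ ln(1 − 2Q).
1 − 2P − Q = 0.220587, giving −½ ln(0.220587) = 0.755732.
1 − 2Q = 0.67647, giving −¼ ln(0.67647) = 0.097717.
d = 0.755732 + 0.097717 = 0.853449.
Under a molecular clock d = 2μt, so t = d/(2μ) = 0.853449 / (2 × 0.0045) = 94.83 Myr.

94.83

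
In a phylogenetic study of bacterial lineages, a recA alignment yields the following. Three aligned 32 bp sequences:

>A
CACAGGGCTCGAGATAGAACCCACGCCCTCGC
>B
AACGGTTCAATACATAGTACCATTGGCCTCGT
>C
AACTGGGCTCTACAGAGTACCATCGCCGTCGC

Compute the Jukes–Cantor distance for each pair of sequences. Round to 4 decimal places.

A–B: 14/32 sites differ → p = 0.4375, d = −0.75 ln(1 − 0.583333) = 0.656601 ≈ 0.6566.
A–C: 9/32 sites differ → p = 0.28125, d = −0.75 ln(1 − 0.375) = 0.352503 ≈ 0.3525.
B–C: 10/32 sites differ → p = 0.3125, d = −0.75 ln(1 − 0.416667) = 0.404248 ≈ 0.4042.

d(A,B) = 0.6566, d(A,C) = 0.3525, d(B,C) = 0.4042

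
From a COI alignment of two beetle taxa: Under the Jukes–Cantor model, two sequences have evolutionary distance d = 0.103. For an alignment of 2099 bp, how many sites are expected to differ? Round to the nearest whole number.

202

Invert JC69: p = (3/4)(1 − e^(−4d/3)) = 0.75 × (1 − e^(-0.137333)) = 0.75 × (1 − 0.871680) = 0.096240.
Expected differing sites = pL ≈ 0.096240 × 2099 = 202.00776 ≈ 202.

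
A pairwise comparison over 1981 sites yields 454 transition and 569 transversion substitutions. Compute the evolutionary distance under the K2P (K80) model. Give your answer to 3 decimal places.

P = 454/1981 ≈ 0.229177 and Q = 569/1981 ≈ 0.287229.
Under the Kimura two-parameter model, d = −½ ln(1 − 2P − Q) − ¼ ln(1 − 2Q).
1 − 2P − Q = 0.254417, giving −½ ln(0.254417) = 0.684390.
1 − 2Q = 0.425542, giving −¼ ln(0.425542) = 0.213598.
d = 0.684390 + 0.213598 = 0.897988.

0.898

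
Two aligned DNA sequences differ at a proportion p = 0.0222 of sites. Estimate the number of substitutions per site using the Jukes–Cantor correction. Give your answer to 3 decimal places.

d = −(3/4) ln(1 − 4p/3) = −0.75 ln(1 − 0.0296) = −0.75 ln(0.9704)
  = −0.75 × (-0.030047) = 0.022535 substitutions/site.

0.023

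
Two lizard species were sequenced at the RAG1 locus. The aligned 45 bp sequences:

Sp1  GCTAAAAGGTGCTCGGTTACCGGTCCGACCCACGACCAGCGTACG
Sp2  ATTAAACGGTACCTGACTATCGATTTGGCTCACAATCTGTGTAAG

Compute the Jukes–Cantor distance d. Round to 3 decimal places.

0.621

The sequences differ at 19 of 45 sites, so p = 19/45 ≈ 0.422222.
d = −(3/4) ln(1 − 4p/3) = −0.75 ln(1 − 0.562963) = −0.75 ln(0.437037)
  = −0.75 × (-0.827737) = 0.620803 substitutions/site.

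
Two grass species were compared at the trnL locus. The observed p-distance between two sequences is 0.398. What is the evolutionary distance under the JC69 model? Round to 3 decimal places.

0.567

d = −(3/4) ln(1 − 4p/3) = −0.75 ln(1 − 0.530667) = −0.75 ln(0.469333)
  = −0.75 × (-0.756443) = 0.567332 substitutions/site.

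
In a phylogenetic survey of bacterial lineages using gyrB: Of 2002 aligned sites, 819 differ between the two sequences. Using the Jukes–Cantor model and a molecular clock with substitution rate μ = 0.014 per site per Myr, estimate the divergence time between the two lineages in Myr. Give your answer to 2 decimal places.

21.12

p = 819/2002 ≈ 0.409091.
d = −(3/4) ln(1 − 4p/3) = −0.75 ln(1 − 0.545455) = −0.75 ln(0.454545)
  = −0.75 × (-0.788458) = 0.591344 substitutions/site.
Under a molecular clock d = 2μt, so t = d/(2μ) = 0.591344 / (2 × 0.014) = 21.12 Myr.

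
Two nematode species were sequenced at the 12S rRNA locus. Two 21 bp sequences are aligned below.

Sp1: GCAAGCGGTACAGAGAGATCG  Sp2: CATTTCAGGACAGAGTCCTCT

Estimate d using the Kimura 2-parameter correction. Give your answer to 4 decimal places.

1.1848

Of 21 sites, 1 differences are transitions and 10 are transversions, so P = 1/21 ≈ 0.047619 and Q = 10/21 ≈ 0.47619.
Under the Kimura two-parameter model, d = −½ ln(1 − 2P − Q) − ¼ ln(1 − 2Q).
1 − 2P − Q = 0.428572, giving −½ ln(0.428572) = 0.423648.
1 − 2Q = 0.04762, giving −¼ ln(0.04762) = 0.761126.
d = 0.423648 + 0.761126 = 1.184774.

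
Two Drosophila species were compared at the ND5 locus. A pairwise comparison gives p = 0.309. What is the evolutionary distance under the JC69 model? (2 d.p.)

d = −(3/4) ln(1 − 4p/3) = −0.75 ln(1 − 0.412) = −0.75 ln(0.588)
  = −0.75 × (-0.531028) = 0.398271 substitutions/site.

0.40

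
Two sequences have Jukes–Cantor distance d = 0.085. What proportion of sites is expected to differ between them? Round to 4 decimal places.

0.0804

p = (3/4)(1 − e^(−4d/3)) = 0.75 × (1 − e^(-0.113333)) = 0.75 × (1 − 0.892853) = 0.080360.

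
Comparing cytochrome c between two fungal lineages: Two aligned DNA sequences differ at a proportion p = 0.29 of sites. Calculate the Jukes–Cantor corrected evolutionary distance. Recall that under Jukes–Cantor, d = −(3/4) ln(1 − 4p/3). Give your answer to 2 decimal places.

0.37

d = −(3/4) ln(1 − 4p/3) = −0.75 ln(1 − 0.386667) = −0.75 ln(0.613333)
  = −0.75 × (-0.488847) = 0.366635 substitutions/site.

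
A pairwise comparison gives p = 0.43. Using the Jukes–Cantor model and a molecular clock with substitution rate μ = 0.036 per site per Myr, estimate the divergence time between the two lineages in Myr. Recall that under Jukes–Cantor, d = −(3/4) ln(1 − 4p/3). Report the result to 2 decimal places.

d = −(3/4) ln(1 − 4p/3) = −0.75 ln(1 − 0.573333) = −0.75 ln(0.426667)
  = −0.75 × (-0.851751) = 0.638813 substitutions/site.
Under a molecular clock d = 2μt, so t = d/(2μ) = 0.638813 / (2 × 0.036) = 8.87 Myr.

8.87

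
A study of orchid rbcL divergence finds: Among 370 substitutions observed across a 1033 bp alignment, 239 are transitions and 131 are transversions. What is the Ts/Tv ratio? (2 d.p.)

1.82

R = 239/131 = 1.824427… ≈ 1.82 (to 2 d.p.).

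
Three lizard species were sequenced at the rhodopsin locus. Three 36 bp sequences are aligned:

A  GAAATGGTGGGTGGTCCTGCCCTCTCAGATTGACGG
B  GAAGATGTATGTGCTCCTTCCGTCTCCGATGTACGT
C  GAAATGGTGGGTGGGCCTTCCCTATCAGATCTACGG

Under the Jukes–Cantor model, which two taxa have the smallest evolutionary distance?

A and C

A–B: 12/36 differ, p = 0.333, d = 0.441.
A–C: 5/36 differ, p = 0.139, d = 0.154.
B–C: 12/36 differ, p = 0.333, d = 0.441.
The smallest distance is between A and C.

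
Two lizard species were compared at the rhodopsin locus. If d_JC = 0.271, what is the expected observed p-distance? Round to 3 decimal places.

0.227

p = (3/4)(1 − e^(−4d/3)) = 0.75 × (1 − e^(-0.361333)) = 0.75 × (1 − 0.696747) = 0.227440.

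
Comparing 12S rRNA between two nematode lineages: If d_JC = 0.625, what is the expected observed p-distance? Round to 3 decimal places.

p = (3/4)(1 − e^(−4d/3)) = 0.75 × (1 − e^(-0.833333)) = 0.75 × (1 − 0.434598) = 0.424052.

0.424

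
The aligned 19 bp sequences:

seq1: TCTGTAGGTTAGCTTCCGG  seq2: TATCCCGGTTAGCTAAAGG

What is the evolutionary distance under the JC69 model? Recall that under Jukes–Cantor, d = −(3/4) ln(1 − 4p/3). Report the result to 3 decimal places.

0.507

The sequences differ at 7 of 19 sites (2, 4, 5, 6, 15, 16, 17), so p = 7/19 ≈ 0.368421.
d = −(3/4) ln(1 − 4p/3) = −0.75 ln(1 − 0.491228) = −0.75 ln(0.508772)
  = −0.75 × (-0.675755) = 0.506816 substitutions/site.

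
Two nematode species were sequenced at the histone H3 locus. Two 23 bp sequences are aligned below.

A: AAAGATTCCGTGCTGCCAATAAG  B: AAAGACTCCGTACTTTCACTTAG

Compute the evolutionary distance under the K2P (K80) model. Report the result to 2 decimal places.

Of 23 sites, 3 differences are transitions and 3 are transversions, so P = 3/23 ≈ 0.130435 and Q = 3/23 ≈ 0.130435.
Under the Kimura two-parameter model, d = −½ ln(1 − 2P − Q) − ¼ ln(1 − 2Q).
1 − 2P − Q = 0.608695, giving −½ ln(0.608695) = 0.248219.
1 − 2Q = 0.73913, giving −¼ ln(0.73913) = 0.075570.
d = 0.248219 + 0.075570 = 0.323789.

0.32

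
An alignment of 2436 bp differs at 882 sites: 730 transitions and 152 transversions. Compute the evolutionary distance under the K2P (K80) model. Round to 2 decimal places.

P = 730/2436 ≈ 0.299672 and Q = 152/2436 ≈ 0.062397.
Under the Kimura two-parameter model, d = −½ ln(1 − 2P − Q) − ¼ ln(1 − 2Q).
1 − 2P − Q = 0.338259, giving −½ ln(0.338259) = 0.541972.
1 − 2Q = 0.875206, giving −¼ ln(0.875206) = 0.033324.
d = 0.541972 + 0.033324 = 0.575296.

0.58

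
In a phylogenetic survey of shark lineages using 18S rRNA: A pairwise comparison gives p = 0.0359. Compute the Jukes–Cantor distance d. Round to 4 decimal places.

d = −(3/4) ln(1 − 4p/3) = −0.75 ln(1 − 0.047867) = −0.75 ln(0.952133)
  = −0.75 × (-0.049051) = 0.036788 substitutions/site.

0.0368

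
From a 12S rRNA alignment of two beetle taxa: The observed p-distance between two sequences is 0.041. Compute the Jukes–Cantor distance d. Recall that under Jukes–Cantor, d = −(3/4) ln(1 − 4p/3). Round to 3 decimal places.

0.042

d = −(3/4) ln(1 − 4p/3) = −0.75 ln(1 − 0.054667) = −0.75 ln(0.945333)
  = −0.75 × (-0.056218) = 0.042164 substitutions/site.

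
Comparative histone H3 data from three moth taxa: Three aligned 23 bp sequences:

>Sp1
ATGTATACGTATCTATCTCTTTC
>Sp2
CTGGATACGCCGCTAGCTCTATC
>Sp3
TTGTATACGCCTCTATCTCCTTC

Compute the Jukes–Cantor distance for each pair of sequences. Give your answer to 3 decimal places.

d(Sp1,Sp2) = 0.390, d(Sp1,Sp3) = 0.198, d(Sp2,Sp3) = 0.321

Sp1–Sp2: 7/23 sites differ → p ≈ 0.304348, d = −0.75 ln(1 − 0.405797) = 0.390401 ≈ 0.390.
Sp1–Sp3: 4/23 sites differ → p ≈ 0.173913, d = −0.75 ln(1 − 0.231884) = 0.197861 ≈ 0.198.
Sp2–Sp3: 6/23 sites differ → p ≈ 0.26087, d = −0.75 ln(1 − 0.347827) = 0.320584 ≈ 0.321.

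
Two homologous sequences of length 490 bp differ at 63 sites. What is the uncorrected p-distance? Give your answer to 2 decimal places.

0.13

p = 63/490 = 0.128571… ≈ 0.13 (to 2 d.p.).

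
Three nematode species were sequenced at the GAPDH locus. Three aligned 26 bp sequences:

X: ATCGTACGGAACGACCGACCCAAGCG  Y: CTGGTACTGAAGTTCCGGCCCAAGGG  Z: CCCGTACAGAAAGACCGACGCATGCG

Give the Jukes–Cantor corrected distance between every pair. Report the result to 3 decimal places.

d(X,Y) = 0.396, d(X,Z) = 0.276, d(Y,Z) = 0.539

X–Y: 8/26 sites differ → p ≈ 0.307692, d = −0.75 ln(1 − 0.410256) = 0.396050 ≈ 0.396.
X–Z: 6/26 sites differ → p ≈ 0.230769, d = −0.75 ln(1 − 0.307692) = 0.275793 ≈ 0.276.
Y–Z: 10/26 sites differ → p ≈ 0.384615, d = −0.75 ln(1 − 0.51282) = 0.539341 ≈ 0.539.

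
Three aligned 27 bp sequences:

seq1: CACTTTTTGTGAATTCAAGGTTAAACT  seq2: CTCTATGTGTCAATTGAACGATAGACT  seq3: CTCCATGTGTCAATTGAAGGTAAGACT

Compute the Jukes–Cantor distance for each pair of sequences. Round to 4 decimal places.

d(seq1,seq2) = 0.3770, d(seq1,seq3) = 0.3770, d(seq2,seq3) = 0.1650

seq1–seq2: 8/27 sites differ → p ≈ 0.296296, d = −0.75 ln(1 − 0.395061) = 0.376971 ≈ 0.3770.
seq1–seq3: 8/27 sites differ → p ≈ 0.296296, d = −0.75 ln(1 − 0.395061) = 0.376971 ≈ 0.3770.
seq2–seq3: 4/27 sites differ → p ≈ 0.148148, d = −0.75 ln(1 − 0.197531) = 0.165047 ≈ 0.1650.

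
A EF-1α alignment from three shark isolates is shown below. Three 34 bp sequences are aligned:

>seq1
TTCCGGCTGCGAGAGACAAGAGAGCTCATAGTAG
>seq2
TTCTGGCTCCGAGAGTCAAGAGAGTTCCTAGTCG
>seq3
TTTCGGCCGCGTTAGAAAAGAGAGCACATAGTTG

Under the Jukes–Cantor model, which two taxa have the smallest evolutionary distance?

seq1 and seq2

seq1–seq2: 6/34 differ, p = 0.176, d = 0.201.
seq1–seq3: 7/34 differ, p = 0.206, d = 0.241.
seq2–seq3: 12/34 differ, p = 0.353, d = 0.477.
The smallest distance is between seq1 and seq2.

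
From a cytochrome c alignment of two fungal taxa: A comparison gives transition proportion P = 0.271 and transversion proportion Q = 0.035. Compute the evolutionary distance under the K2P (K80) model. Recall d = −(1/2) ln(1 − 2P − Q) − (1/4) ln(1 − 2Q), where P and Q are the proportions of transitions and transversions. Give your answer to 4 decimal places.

0.4483

Under the Kimura two-parameter model, d = −½ ln(1 − 2P − Q) − ¼ ln(1 − 2Q).
1 − 2P − Q = 0.423, giving −½ ln(0.423) = 0.430192.
1 − 2Q = 0.93, giving −¼ ln(0.93) = 0.018143.
d = 0.430192 + 0.018143 = 0.448335.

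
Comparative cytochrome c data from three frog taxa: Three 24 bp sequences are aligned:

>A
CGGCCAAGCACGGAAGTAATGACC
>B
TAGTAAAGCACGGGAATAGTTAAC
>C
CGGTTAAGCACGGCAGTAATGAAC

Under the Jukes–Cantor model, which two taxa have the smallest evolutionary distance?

A and C

A–B: 9/24 differ, p = 0.375, d = 0.520.
A–C: 4/24 differ, p = 0.167, d = 0.188.
B–C: 7/24 differ, p = 0.292, d = 0.369.
The smallest distance is between A and C.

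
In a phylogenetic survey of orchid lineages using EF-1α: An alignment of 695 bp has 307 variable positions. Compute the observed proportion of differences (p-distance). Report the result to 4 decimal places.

0.4417

p = 307/695 = 0.441726… ≈ 0.4417 (to 4 d.p.).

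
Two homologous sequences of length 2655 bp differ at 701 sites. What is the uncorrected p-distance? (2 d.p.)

0.26

p = 701/2655 = 0.264030… ≈ 0.26 (to 2 d.p.).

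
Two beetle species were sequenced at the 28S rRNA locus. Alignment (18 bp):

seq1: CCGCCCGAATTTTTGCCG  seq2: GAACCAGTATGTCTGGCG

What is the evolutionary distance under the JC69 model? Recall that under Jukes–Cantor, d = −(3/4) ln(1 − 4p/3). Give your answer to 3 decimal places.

The sequences differ at 8 of 18 sites (1, 2, 3, 6, 8, 11, 13, 16), so p = 8/18 ≈ 0.444444.
d = −(3/4) ln(1 − 4p/3) = −0.75 ln(1 − 0.592592) = −0.75 ln(0.407408)
  = −0.75 × (-0.897940) = 0.673455 substitutions/site.

0.673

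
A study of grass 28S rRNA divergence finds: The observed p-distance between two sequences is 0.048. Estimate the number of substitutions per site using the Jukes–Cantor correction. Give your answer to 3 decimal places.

0.050

d = −(3/4) ln(1 − 4p/3) = −0.75 ln(1 − 0.064) = −0.75 ln(0.936)
  = −0.75 × (-0.066140) = 0.049605 substitutions/site.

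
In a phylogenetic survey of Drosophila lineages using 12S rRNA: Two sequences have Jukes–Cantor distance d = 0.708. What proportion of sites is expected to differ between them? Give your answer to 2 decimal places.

p = (3/4)(1 − e^(−4d/3)) = 0.75 × (1 − e^(-0.944)) = 0.75 × (1 − 0.389068) = 0.458199.

0.46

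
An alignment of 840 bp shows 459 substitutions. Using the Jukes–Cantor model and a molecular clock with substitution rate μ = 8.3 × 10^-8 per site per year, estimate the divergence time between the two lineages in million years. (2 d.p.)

p = 459/840 ≈ 0.546429.
d = −(3/4) ln(1 − 4p/3) = −0.75 ln(1 − 0.728572) = −0.75 ln(0.271428)
  = −0.75 × (-1.304058) = 0.978044 substitutions/site.
Under a molecular clock d = 2μt, so t = d/(2μ) = 0.978044 / (2 × 8.3 × 10^-8) = 5.89 million years.

5.89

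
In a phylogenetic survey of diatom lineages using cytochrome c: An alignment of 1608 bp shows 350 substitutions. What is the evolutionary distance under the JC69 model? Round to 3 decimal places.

0.257

p = 350/1608 ≈ 0.217662.
d = −(3/4) ln(1 − 4p/3) = −0.75 ln(1 − 0.290216) = −0.75 ln(0.709784)
  = −0.75 × (-0.342795) = 0.257096 substitutions/site.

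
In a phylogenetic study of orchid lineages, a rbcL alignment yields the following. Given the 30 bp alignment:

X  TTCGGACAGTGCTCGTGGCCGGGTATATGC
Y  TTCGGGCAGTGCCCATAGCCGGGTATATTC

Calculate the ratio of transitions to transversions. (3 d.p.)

Transitions are A↔G and C↔T; transversions are all other mismatches.
Transitions: 4. Transversions: 1.
R = 4/1 = 4.000.

4.000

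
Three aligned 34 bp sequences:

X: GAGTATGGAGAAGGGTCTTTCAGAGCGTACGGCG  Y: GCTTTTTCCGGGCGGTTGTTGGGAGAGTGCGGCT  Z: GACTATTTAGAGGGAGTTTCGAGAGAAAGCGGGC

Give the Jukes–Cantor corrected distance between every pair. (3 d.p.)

d(X,Y) = 0.741, d(X,Z) = 0.665, d(Y,Z) = 0.741

X–Y: 16/34 sites differ → p ≈ 0.470588, d = −0.75 ln(1 − 0.627451) = 0.740540 ≈ 0.741.
X–Z: 15/34 sites differ → p ≈ 0.441176, d = −0.75 ln(1 − 0.588235) = 0.665477 ≈ 0.665.
Y–Z: 16/34 sites differ → p ≈ 0.470588, d = −0.75 ln(1 − 0.627451) = 0.740540 ≈ 0.741.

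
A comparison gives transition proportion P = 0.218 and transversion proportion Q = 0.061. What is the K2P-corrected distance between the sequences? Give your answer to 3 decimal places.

0.376

Under the Kimura two-parameter model, d = −½ ln(1 − 2P − Q) − ¼ ln(1 − 2Q).
1 − 2P − Q = 0.503, giving −½ ln(0.503) = 0.343583.
1 − 2Q = 0.878, giving −¼ ln(0.878) = 0.032527.
d = 0.343583 + 0.032527 = 0.376110.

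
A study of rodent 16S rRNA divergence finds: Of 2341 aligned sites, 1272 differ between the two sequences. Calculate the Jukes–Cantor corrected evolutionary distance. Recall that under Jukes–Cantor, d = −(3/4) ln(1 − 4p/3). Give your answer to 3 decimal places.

0.967

p = 1272/2341 ≈ 0.543358.
d = −(3/4) ln(1 − 4p/3) = −0.75 ln(1 − 0.724477) = −0.75 ln(0.275523)
  = −0.75 × (-1.289084) = 0.966813 substitutions/site.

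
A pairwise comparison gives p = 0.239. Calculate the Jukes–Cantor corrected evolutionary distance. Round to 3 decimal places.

d = −(3/4) ln(1 − 4p/3) = −0.75 ln(1 − 0.318667) = −0.75 ln(0.681333)
  = −0.75 × (-0.383704) = 0.287778 substitutions/site.

0.288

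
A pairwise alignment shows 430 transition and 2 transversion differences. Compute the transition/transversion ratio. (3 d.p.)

R = 430/2 = 215.000.

215.000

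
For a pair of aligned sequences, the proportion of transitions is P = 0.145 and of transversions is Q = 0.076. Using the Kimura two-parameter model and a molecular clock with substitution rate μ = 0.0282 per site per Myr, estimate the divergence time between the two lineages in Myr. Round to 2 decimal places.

Under the Kimura two-parameter model, d = −½ ln(1 − 2P − Q) − ¼ ln(1 − 2Q).
1 − 2P − Q = 0.634, giving −½ ln(0.634) = 0.227853.
1 − 2Q = 0.848, giving −¼ ln(0.848) = 0.041219.
d = 0.227853 + 0.041219 = 0.269072.
Under a molecular clock d = 2μt, so t = d/(2μ) = 0.269072 / (2 × 0.0282) = 4.77 Myr.

4.77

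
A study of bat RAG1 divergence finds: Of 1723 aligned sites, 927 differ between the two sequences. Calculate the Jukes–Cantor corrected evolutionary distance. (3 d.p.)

p = 927/1723 ≈ 0.538015.
d = −(3/4) ln(1 − 4p/3) = −0.75 ln(1 − 0.717353) = −0.75 ln(0.282647)
  = −0.75 × (-1.263557) = 0.947668 substitutions/site.

0.948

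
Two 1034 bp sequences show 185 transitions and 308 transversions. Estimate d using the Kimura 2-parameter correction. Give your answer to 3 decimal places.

P = 185/1034 ≈ 0.178917 and Q = 308/1034 ≈ 0.297872.
Under the Kimura two-parameter model, d = −½ ln(1 − 2P − Q) − ¼ ln(1 − 2Q).
1 − 2P − Q = 0.344294, giving −½ ln(0.344294) = 0.533130.
1 − 2Q = 0.404256, giving −¼ ln(0.404256) = 0.226427.
d = 0.533130 + 0.226427 = 0.759557.

0.760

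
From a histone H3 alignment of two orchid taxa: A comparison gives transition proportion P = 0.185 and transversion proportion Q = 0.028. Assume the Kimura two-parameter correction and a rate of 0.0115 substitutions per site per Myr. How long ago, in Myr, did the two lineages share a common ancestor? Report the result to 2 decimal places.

Under the Kimura two-parameter model, d = −½ ln(1 − 2P − Q) − ¼ ln(1 − 2Q).
1 − 2P − Q = 0.602, giving −½ ln(0.602) = 0.253749.
1 − 2Q = 0.944, giving −¼ ln(0.944) = 0.014407.
d = 0.253749 + 0.014407 = 0.268156.
Under a molecular clock d = 2μt, so t = d/(2μ) = 0.268156 / (2 × 0.0115) = 11.66 Myr.

11.66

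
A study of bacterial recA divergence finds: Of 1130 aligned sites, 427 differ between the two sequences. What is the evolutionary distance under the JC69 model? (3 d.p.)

p = 427/1130 ≈ 0.377876.
d = −(3/4) ln(1 − 4p/3) = −0.75 ln(1 − 0.503835) = −0.75 ln(0.496165)
  = −0.75 × (-0.700847) = 0.525635 substitutions/site.

0.526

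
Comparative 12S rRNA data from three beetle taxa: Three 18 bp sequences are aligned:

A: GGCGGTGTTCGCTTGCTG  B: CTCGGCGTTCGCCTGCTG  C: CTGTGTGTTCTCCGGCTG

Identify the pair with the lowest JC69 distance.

A and B

A–B: 4/18 differ, p = 0.222, d = 0.264.
A–C: 7/18 differ, p = 0.389, d = 0.548.
B–C: 5/18 differ, p = 0.278, d = 0.347.
The smallest distance is between A and B.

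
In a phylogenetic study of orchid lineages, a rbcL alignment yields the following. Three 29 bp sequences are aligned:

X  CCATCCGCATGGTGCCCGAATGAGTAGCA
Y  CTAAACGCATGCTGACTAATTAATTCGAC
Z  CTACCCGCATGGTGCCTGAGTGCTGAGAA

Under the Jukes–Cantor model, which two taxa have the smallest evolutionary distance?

X and Z

X–Y: 13/29 differ, p = 0.448, d = 0.683.
X–Z: 8/29 differ, p = 0.276, d = 0.344.
Y–Z: 11/29 differ, p = 0.379, d = 0.529.
The smallest distance is between X and Z.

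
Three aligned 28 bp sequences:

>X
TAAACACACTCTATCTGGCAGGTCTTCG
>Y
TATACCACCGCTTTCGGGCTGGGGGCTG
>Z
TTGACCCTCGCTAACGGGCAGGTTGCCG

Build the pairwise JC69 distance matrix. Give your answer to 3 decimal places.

X–Y: 13/28 sites differ → p ≈ 0.464286, d = −0.75 ln(1 − 0.619048) = 0.723811 ≈ 0.724.
X–Z: 10/28 sites differ → p ≈ 0.357143, d = −0.75 ln(1 − 0.476191) = 0.484971 ≈ 0.485.
Y–Z: 10/28 sites differ → p ≈ 0.357143, d = −0.75 ln(1 − 0.476191) = 0.484971 ≈ 0.485.

d(X,Y) = 0.724, d(X,Z) = 0.485, d(Y,Z) = 0.485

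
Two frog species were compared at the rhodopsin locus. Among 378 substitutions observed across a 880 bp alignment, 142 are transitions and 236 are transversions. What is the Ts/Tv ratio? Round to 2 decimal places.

R = 142/236 = 0.601694… ≈ 0.60 (to 2 d.p.).

0.60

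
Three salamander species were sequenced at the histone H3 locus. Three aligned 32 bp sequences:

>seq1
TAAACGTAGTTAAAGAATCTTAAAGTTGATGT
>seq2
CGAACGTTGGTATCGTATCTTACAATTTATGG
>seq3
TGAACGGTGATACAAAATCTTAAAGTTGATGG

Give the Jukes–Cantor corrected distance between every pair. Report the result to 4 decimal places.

seq1–seq2: 11/32 sites differ → p = 0.34375, d = −0.75 ln(1 − 0.458333) = 0.459828 ≈ 0.4598.
seq1–seq3: 7/32 sites differ → p = 0.21875, d = −0.75 ln(1 − 0.291667) = 0.258631 ≈ 0.2586.
seq2–seq3: 10/32 sites differ → p = 0.3125, d = −0.75 ln(1 − 0.416667) = 0.404248 ≈ 0.4042.

d(seq1,seq2) = 0.4598, d(seq1,seq3) = 0.2586, d(seq2,seq3) = 0.4042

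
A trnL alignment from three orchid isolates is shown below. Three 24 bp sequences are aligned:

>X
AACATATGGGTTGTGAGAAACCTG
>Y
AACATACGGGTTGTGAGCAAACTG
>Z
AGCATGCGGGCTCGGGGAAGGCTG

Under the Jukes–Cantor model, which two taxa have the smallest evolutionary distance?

X and Y

X–Y: 3/24 differ, p = 0.125, d = 0.137.
X–Z: 9/24 differ, p = 0.375, d = 0.520.
Y–Z: 9/24 differ, p = 0.375, d = 0.520.
The smallest distance is between X and Y.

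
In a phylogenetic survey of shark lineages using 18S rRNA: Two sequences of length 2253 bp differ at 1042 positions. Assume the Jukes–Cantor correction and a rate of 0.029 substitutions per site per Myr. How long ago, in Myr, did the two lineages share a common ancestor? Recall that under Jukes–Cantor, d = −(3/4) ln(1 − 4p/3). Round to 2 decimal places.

12.40

p = 1042/2253 ≈ 0.462494.
d = −(3/4) ln(1 − 4p/3) = −0.75 ln(1 − 0.616659) = −0.75 ln(0.383341)
  = −0.75 × (-0.958830) = 0.719123 substitutions/site.
Under a molecular clock d = 2μt, so t = d/(2μ) = 0.719123 / (2 × 0.029) = 12.40 Myr.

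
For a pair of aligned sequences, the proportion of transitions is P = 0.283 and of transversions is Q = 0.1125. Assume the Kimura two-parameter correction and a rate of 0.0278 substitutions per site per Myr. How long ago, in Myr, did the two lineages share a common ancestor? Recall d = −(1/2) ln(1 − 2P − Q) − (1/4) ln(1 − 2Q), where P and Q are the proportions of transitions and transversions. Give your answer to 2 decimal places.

Under the Kimura two-parameter model, d = −½ ln(1 − 2P − Q) − ¼ ln(1 − 2Q).
1 − 2P − Q = 0.3215, giving −½ ln(0.3215) = 0.567379.
1 − 2Q = 0.775, giving −¼ ln(0.775) = 0.063723.
d = 0.567379 + 0.063723 = 0.631102.
Under a molecular clock d = 2μt, so t = d/(2μ) = 0.631102 / (2 × 0.0278) = 11.35 Myr.

11.35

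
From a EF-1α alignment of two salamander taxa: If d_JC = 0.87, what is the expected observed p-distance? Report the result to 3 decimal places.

0.515

p = (3/4)(1 − e^(−4d/3)) = 0.75 × (1 − e^(-1.16)) = 0.75 × (1 − 0.313486) = 0.514886.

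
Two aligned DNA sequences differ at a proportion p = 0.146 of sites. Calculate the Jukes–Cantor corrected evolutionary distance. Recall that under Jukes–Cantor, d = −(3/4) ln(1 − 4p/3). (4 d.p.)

d = −(3/4) ln(1 − 4p/3) = −0.75 ln(1 − 0.194667) = −0.75 ln(0.805333)
  = −0.75 × (-0.216499) = 0.162374 substitutions/site.

0.1624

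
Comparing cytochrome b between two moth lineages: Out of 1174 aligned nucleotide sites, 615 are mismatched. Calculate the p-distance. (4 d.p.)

0.5239

p = 615/1174 = 0.523850… ≈ 0.5239 (to 4 d.p.).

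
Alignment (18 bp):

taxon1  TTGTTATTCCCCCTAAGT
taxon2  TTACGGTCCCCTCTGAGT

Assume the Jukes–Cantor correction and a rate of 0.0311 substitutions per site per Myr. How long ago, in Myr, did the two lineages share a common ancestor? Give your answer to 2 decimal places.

8.81

The sequences differ at 7 of 18 sites (3, 4, 5, 6, 8, 12, 15), so p = 7/18 ≈ 0.388889.
d = −(3/4) ln(1 − 4p/3) = −0.75 ln(1 − 0.518519) = −0.75 ln(0.481481)
  = −0.75 × (-0.730889) = 0.548167 substitutions/site.
Under a molecular clock d = 2μt, so t = d/(2μ) = 0.548167 / (2 × 0.0311) = 8.81 Myr.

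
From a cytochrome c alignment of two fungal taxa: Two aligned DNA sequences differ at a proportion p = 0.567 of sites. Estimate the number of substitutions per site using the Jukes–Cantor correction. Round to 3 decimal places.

1.058

d = −(3/4) ln(1 − 4p/3) = −0.75 ln(1 − 0.756) = −0.75 ln(0.244)
  = −0.75 × (-1.410587) = 1.057940 substitutions/site.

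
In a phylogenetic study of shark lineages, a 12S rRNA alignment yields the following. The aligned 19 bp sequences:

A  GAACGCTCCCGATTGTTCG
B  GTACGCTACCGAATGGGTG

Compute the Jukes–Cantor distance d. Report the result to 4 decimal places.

0.4099

The sequences differ at 6 of 19 sites (2, 8, 13, 16, 17, 18), so p = 6/19 ≈ 0.315789.
d = −(3/4) ln(1 − 4p/3) = −0.75 ln(1 − 0.421052) = −0.75 ln(0.578948)
  = −0.75 × (-0.546543) = 0.409907 substitutions/site.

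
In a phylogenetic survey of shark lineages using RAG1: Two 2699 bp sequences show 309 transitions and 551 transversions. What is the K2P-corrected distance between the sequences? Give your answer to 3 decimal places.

0.415

P = 309/2699 ≈ 0.114487 and Q = 551/2699 ≈ 0.20415.
Under the Kimura two-parameter model, d = −½ ln(1 − 2P − Q) − ¼ ln(1 − 2Q).
1 − 2P − Q = 0.566876, giving −½ ln(0.566876) = 0.283807.
1 − 2Q = 0.5917, giving −¼ ln(0.5917) = 0.131189.
d = 0.283807 + 0.131189 = 0.414996.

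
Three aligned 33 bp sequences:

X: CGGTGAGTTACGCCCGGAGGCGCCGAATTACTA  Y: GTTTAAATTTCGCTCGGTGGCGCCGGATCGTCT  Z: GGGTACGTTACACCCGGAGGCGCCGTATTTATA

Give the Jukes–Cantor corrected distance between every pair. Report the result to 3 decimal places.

d(X,Y) = 0.625, d(X,Z) = 0.249, d(Y,Z) = 0.625

X–Y: 14/33 sites differ → p ≈ 0.424242, d = −0.75 ln(1 − 0.565656) = 0.625439 ≈ 0.625.
X–Z: 7/33 sites differ → p ≈ 0.212121, d = −0.75 ln(1 − 0.282828) = 0.249330 ≈ 0.249.
Y–Z: 14/33 sites differ → p ≈ 0.424242, d = −0.75 ln(1 − 0.565656) = 0.625439 ≈ 0.625.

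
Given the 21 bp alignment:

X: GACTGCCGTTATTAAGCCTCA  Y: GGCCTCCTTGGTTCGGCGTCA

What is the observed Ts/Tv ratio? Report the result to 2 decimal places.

Transitions are A↔G and C↔T; transversions are all other mismatches.
Transitions: 4. Transversions: 5.
R = 4/5 = 0.80.

0.80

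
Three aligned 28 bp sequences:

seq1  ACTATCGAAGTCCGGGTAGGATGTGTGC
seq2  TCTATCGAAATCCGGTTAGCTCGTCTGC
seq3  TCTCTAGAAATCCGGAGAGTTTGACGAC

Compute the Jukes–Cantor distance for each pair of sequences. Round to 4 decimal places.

seq1–seq2: 7/28 sites differ → p = 0.25, d = −0.75 ln(1 − 0.333333) = 0.304098 ≈ 0.3041.
seq1–seq3: 12/28 sites differ → p ≈ 0.428571, d = −0.75 ln(1 − 0.571428) = 0.635472 ≈ 0.6355.
seq2–seq3: 9/28 sites differ → p ≈ 0.321429, d = −0.75 ln(1 − 0.428572) = 0.419713 ≈ 0.4197.

d(seq1,seq2) = 0.3041, d(seq1,seq3) = 0.6355, d(seq2,seq3) = 0.4197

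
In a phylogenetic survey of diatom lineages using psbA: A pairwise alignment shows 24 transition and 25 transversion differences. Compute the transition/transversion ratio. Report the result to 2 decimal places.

R = 24/25 = 0.96.

0.96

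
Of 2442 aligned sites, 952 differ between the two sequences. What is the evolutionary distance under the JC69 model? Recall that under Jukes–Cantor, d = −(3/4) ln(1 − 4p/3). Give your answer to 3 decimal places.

p = 952/2442 ≈ 0.389844.
d = −(3/4) ln(1 − 4p/3) = −0.75 ln(1 − 0.519792) = −0.75 ln(0.480208)
  = −0.75 × (-0.733536) = 0.550152 substitutions/site.

0.550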